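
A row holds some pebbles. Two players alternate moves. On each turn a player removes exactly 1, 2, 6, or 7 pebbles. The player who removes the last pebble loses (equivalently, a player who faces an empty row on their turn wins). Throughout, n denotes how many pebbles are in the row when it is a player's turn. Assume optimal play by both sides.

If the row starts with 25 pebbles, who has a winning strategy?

Positions with no move are W. A position that does have a move is losing for the player to move precisely when every available move leads to a winning position for the opponent. Fill in the labels:
n=0: no move; the opponent has just taken the last pebble and therefore loses → W
n=1: →0(W) only, which is W, so L
n=2: →1(L), so W
n=3: →1(L), so W
n=4: →3(W), 2(W) — all W, so L
n=5: →4(L), so W
n=6: →4(L), so W
n=7: →1(L), so W
n=8: →1(L), so W
n=9: →8(W), 7(W), 3(W), 2(W) — all W, so L
n=10: →9(L), so W
n=11: →9(L), so W
n=12: →11(W), 10(W), 6(W), 5(W) — all W, so L
n=13: →12(L), so W
n=14: →12(L), so W
n=15: →9(L), so W
n=16: →9(L), so W
n=17: →16(W), 15(W), 11(W), 10(W) — all W, so L
n=18: →17(L), so W
n=19: →17(L), so W
n=20: →19(W), 18(W), 14(W), 13(W) — all W, so L
n=21: →20(L), so W
n=22: →20(L), so W
n=23: →17(L), so W
n=24: →17(L), so W
n=25: →24(W), 23(W), 19(W), 18(W) — all W, so L
Every move from 25 reaches a W position, so the mover loses.

The second player wins.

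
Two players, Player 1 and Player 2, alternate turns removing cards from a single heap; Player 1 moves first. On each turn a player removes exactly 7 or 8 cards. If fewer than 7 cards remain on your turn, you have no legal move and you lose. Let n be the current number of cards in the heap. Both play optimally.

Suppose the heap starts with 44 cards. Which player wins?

Player 1 wins.

Use the standard recursion: the mover loses at a terminal position; elsewhere, the mover wins exactly when some move hands the opponent an L position.
n=0: no move → L
n=1: no move → L
n=2: no move → L
n=3: no move → L
n=4: no move → L
n=5: no move → L
n=6: no move → L
n=7: →0(L), so W
n=8: →1(L), so W
n=9: →2(L), so W
n=10: →3(L), so W
n=11: →4(L), so W
n=12: →5(L), so W
n=13: →6(L), so W
n=14: →6(L), so W
n=15: →8(W), 7(W) — all W, so L
n=16: →9(W), 8(W) — all W, so L
n=17: →10(W), 9(W) — all W, so L
n=18: →11(W), 10(W) — all W, so L
n=19: →12(W), 11(W) — all W, so L
n=20: →13(W), 12(W) — all W, so L
n=21: →14(W), 13(W) — all W, so L
n=22: →15(L), so W
n=23: →16(L), so W
n=24: →17(L), so W
n=25: →18(L), so W
n=26: →19(L), so W
n=27: →20(L), so W
n=28: →21(L), so W
n=29: →21(L), so W
n=30: →23(W), 22(W) — all W, so L
n=31: →24(W), 23(W) — all W, so L
n=32: →25(W), 24(W) — all W, so L
n=33: →26(W), 25(W) — all W, so L
n=34: →27(W), 26(W) — all W, so L
n=35: →28(W), 27(W) — all W, so L
n=36: →29(W), 28(W) — all W, so L
n=37: →30(L), so W
n=38: →31(L), so W
n=39: →32(L), so W
n=40: →33(L), so W
n=41: →34(L), so W
n=42: →35(L), so W
n=43: →36(L), so W
n=44: →36(L), so W
The starting position 44 is W: Player 1 should remove 8, leaving 36, handing over an L position.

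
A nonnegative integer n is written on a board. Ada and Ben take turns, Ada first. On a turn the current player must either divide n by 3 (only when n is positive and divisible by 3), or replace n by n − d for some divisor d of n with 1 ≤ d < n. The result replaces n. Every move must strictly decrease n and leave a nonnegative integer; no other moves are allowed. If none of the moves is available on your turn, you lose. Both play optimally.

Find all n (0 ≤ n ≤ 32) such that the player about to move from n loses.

0, 1, 4, 7, 9, 11, 13, 15, 17, 19, 23, 25, 28, 31

Use the standard recursion: the mover loses at a terminal position; elsewhere, the mover wins exactly when some move hands the opponent an L position.
n=0: no move → L
n=1: no move → L
n=2: →1(L), so W
n=3: →1(L), so W
n=4: →2(W), 3(W) — all W, so L
n=5: →4(L), so W
n=6: →4(L), so W
n=7: →6(W) only, which is W, so L
n=8: →4(L), so W
n=9: →3(W), 6(W), 8(W) — all W, so L
n=10: →9(L), so W
n=11: →10(W) only, which is W, so L
n=12: →4(L), so W
n=13: →12(W) only, which is W, so L
n=14: →7(L), so W
n=15: →5(W), 10(W), 12(W), 14(W) — all W, so L
n=16: →15(L), so W
n=17: →16(W) only, which is W, so L
n=18: →9(L), so W
n=19: →18(W) only, which is W, so L
n=20: →15(L), so W
n=21: →7(L), so W
n=22: →11(L), so W
n=23: →22(W) only, which is W, so L
n=24: →23(L), so W
n=25: →20(W), 24(W) — all W, so L
n=26: →13(L), so W
n=27: →9(L), so W
n=28: →14(W), 21(W), 24(W), 26(W), 27(W) — all W, so L
n=29: →28(L), so W
n=30: →15(L), so W
n=31: →30(W) only, which is W, so L
n=32: →28(L), so W
Reading off the rows marked L gives the requested list; there are 14 such values of n.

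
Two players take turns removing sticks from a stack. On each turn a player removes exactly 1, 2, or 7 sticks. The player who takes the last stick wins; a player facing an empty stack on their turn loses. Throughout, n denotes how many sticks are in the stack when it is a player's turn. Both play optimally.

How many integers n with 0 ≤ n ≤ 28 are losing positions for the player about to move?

Label each position W (a win for the player to move) or L (a loss). A position with no legal move is L; any other position is W exactly when some move reaches an L, and L when every move reaches a W.
n=0: no move → L
n=1: reaches L-position 0 → W
n=2: reaches L-position 0 → W
n=3: only reaches 2(W), 1(W), all W → L
n=4: reaches L-position 3 → W
n=5: reaches L-position 3 → W
n=6: only reaches 5(W), 4(W), all W → L
n=7: reaches L-position 6 → W
n=8: reaches L-position 6 → W
n=9: only reaches 8(W), 7(W), 2(W), all W → L
n=10: reaches L-position 9 → W
n=11: reaches L-position 9 → W
n=12: only reaches 11(W), 10(W), 5(W), all W → L
n=13: reaches L-position 12 → W
n=14: reaches L-position 12 → W
n=15: only reaches 14(W), 13(W), 8(W), all W → L
n=16: reaches L-position 15 → W
n=17: reaches L-position 15 → W
n=18: only reaches 17(W), 16(W), 11(W), all W → L
n=19: reaches L-position 18 → W
n=20: reaches L-position 18 → W
n=21: only reaches 20(W), 19(W), 14(W), all W → L
n=22: reaches L-position 21 → W
n=23: reaches L-position 21 → W
n=24: only reaches 23(W), 22(W), 17(W), all W → L
n=25: reaches L-position 24 → W
n=26: reaches L-position 24 → W
n=27: only reaches 26(W), 25(W), 20(W), all W → L
n=28: reaches L-position 27 → W
L entries with 0 ≤ n ≤ 28: n = 0, 3, 6, 9, 12, 15, 18, 21, 24, 27; that makes 10.

10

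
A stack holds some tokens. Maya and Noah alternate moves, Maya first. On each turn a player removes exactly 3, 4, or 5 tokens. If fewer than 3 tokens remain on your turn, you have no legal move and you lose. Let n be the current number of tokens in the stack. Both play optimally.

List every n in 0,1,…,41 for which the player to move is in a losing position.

Use the standard recursion: the mover loses at a terminal position; elsewhere, the mover wins exactly when some move hands the opponent an L position.
n=0: no move → L
n=1: no move → L
n=2: no move → L
n=3: can move to 0, which is L ⇒ W
n=4: can move to 1, which is L ⇒ W
n=5: can move to 2, which is L ⇒ W
n=6: can move to 2, which is L ⇒ W
n=7: can move to 2, which is L ⇒ W
n=8: moves to 5(W), 4(W), 3(W); every one is W ⇒ L
n=9: moves to 6(W), 5(W), 4(W); every one is W ⇒ L
n=10: moves to 7(W), 6(W), 5(W); every one is W ⇒ L
n=11: can move to 8, which is L ⇒ W
n=12: can move to 9, which is L ⇒ W
n=13: can move to 10, which is L ⇒ W
n=14: can move to 10, which is L ⇒ W
n=15: can move to 10, which is L ⇒ W
n=16: moves to 13(W), 12(W), 11(W); every one is W ⇒ L
n=17: moves to 14(W), 13(W), 12(W); every one is W ⇒ L
n=18: moves to 15(W), 14(W), 13(W); every one is W ⇒ L
n=19: can move to 16, which is L ⇒ W
n=20: can move to 17, which is L ⇒ W
n=21: can move to 18, which is L ⇒ W
n=22: can move to 18, which is L ⇒ W
n=23: can move to 18, which is L ⇒ W
n=24: moves to 21(W), 20(W), 19(W); every one is W ⇒ L
n=25: moves to 22(W), 21(W), 20(W); every one is W ⇒ L
n=26: moves to 23(W), 22(W), 21(W); every one is W ⇒ L
n=27: can move to 24, which is L ⇒ W
n=28: can move to 25, which is L ⇒ W
n=29: can move to 26, which is L ⇒ W
n=30: can move to 26, which is L ⇒ W
n=31: can move to 26, which is L ⇒ W
n=32: moves to 29(W), 28(W), 27(W); every one is W ⇒ L
n=33: moves to 30(W), 29(W), 28(W); every one is W ⇒ L
n=34: moves to 31(W), 30(W), 29(W); every one is W ⇒ L
n=35: can move to 32, which is L ⇒ W
n=36: can move to 33, which is L ⇒ W
n=37: can move to 34, which is L ⇒ W
n=38: can move to 34, which is L ⇒ W
n=39: can move to 34, which is L ⇒ W
n=40: moves to 37(W), 36(W), 35(W); every one is W ⇒ L
n=41: moves to 38(W), 37(W), 36(W); every one is W ⇒ L
The losing starting values of n are exactly the entries labelled L in this table (17 of them).

0, 1, 2, 8, 9, 10, 16, 17, 18, 24, 25, 26, 32, 33, 34, 40, 41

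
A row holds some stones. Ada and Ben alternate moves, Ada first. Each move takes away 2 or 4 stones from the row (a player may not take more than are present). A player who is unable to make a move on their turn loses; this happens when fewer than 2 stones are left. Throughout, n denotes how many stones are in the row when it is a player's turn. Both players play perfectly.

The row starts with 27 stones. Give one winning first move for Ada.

Work bottom-up. With no move the player to move loses. Otherwise the position is W if at least one move leads to an L position for the opponent, and L if every move leads to a W.
n=0: no move → L
n=1: no move → L
n=2: →0(L), so W
n=3: →1(L), so W
n=4: →0(L), so W
n=5: →1(L), so W
n=6: →4(W), 2(W) — all W, so L
n=7: →5(W), 3(W) — all W, so L
n=8: →6(L), so W
n=9: →7(L), so W
n=10: →6(L), so W
n=11: →7(L), so W
n=12: →10(W), 8(W) — all W, so L
n=13: →11(W), 9(W) — all W, so L
n=14: →12(L), so W
n=15: →13(L), so W
n=16: →12(L), so W
n=17: →13(L), so W
n=18: →16(W), 14(W) — all W, so L
n=19: →17(W), 15(W) — all W, so L
n=20: →18(L), so W
n=21: →19(L), so W
n=22: →18(L), so W
n=23: →19(L), so W
n=24: →22(W), 20(W) — all W, so L
n=25: →23(W), 21(W) — all W, so L
n=26: →24(L), so W
n=27: →25(L), so W
From 27, the L positions reachable in one move are: 25.

Remove 2, leaving 25.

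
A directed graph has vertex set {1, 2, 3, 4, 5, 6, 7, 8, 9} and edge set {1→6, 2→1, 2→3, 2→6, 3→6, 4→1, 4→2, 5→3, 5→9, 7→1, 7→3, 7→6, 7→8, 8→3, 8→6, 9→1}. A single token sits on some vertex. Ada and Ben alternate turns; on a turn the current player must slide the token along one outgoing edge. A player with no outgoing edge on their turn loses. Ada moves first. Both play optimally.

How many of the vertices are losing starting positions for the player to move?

3

Label each position W (a win for the player to move) or L (a loss). A position with no legal move is L; any other position is W exactly when some move reaches an L, and L when every move reaches a W.
Every edge goes from a vertex to one that appears earlier in the order 6, 3, 1, 2, 9, 5, 4, 8, 7, so processing vertices in that order labels each vertex after all of its successors.
6: no outgoing edge → L
3: reaches L-position 6 → W
1: reaches L-position 6 → W
2: reaches L-position 6 → W
9: only reaches 1(W), which is W → L
5: reaches L-position 9 → W
4: only reaches 2(W), 1(W), all W → L
8: reaches L-position 6 → W
7: reaches L-position 6 → W
The L vertices are 4, 6, 9; that is 3 in all.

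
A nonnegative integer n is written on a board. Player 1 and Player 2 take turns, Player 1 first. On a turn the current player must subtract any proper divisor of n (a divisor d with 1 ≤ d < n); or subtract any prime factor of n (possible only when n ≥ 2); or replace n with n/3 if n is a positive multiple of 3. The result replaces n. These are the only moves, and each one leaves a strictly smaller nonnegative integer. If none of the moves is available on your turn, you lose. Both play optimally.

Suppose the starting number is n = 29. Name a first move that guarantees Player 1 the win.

Build the W/L table. Terminal = L. A non-terminal position is W if it has a move to some L; otherwise it is L.
n=0: no move → L
n=1: no move → L
n=2: W (go to 0, an L position)
n=3: W (go to 0, an L position)
n=4: L (options 2(W), 3(W) are all W)
n=5: W (go to 0, an L position)
n=6: W (go to 4, an L position)
n=7: W (go to 0, an L position)
n=8: W (go to 4, an L position)
n=9: L (options 3(W), 6(W), 8(W) are all W)
n=10: W (go to 9, an L position)
n=11: W (go to 0, an L position)
n=12: W (go to 4, an L position)
n=13: W (go to 0, an L position)
n=14: L (options 7(W), 12(W), 13(W) are all W)
n=15: W (go to 14, an L position)
n=16: W (go to 14, an L position)
n=17: W (go to 0, an L position)
n=18: W (go to 9, an L position)
n=19: W (go to 0, an L position)
n=20: L (options 10(W), 15(W), 16(W), 18(W), 19(W) are all W)
n=21: W (go to 14, an L position)
n=22: W (go to 20, an L position)
n=23: W (go to 0, an L position)
n=24: W (go to 20, an L position)
n=25: W (go to 20, an L position)
n=26: L (options 13(W), 24(W), 25(W) are all W)
n=27: W (go to 9, an L position)
n=28: W (go to 14, an L position)
n=29: W (go to 0, an L position)
From 29, the L positions reachable in one move are: 0.

Move to 0.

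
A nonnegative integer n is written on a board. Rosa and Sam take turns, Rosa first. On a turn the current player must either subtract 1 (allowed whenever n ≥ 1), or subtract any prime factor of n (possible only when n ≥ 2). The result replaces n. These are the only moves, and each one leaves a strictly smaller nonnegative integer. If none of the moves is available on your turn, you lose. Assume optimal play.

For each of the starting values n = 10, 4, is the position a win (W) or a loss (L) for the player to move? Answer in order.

Work bottom-up. With no move the player to move loses. Otherwise the position is W if at least one move leads to an L position for the opponent, and L if every move leads to a W.
n=0: no move → L
n=1: →0(L), so W
n=2: →0(L), so W
n=3: →0(L), so W
n=4: →2(W), 3(W) — all W, so L
n=5: →0(L), so W
n=6: →4(L), so W
n=7: →0(L), so W
n=8: →6(W), 7(W) — all W, so L
n=9: →8(L), so W
n=10: →8(L), so W

10: W, 4: L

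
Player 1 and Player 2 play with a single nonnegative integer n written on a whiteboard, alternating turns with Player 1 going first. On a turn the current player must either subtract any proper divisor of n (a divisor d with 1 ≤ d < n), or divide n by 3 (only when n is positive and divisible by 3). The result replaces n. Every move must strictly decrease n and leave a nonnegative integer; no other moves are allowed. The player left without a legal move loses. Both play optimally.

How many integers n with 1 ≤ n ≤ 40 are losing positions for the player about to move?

Build the W/L table. Terminal = L. A non-terminal position is W if it has a move to some L; otherwise it is L.
n=0: no move → L
n=1: no move → L
n=2: →1(L), so W
n=3: →1(L), so W
n=4: →2(W), 3(W) — all W, so L
n=5: →4(L), so W
n=6: →4(L), so W
n=7: →6(W) only, which is W, so L
n=8: →4(L), so W
n=9: →3(W), 6(W), 8(W) — all W, so L
n=10: →9(L), so W
n=11: →10(W) only, which is W, so L
n=12: →4(L), so W
n=13: →12(W) only, which is W, so L
n=14: →7(L), so W
n=15: →5(W), 10(W), 12(W), 14(W) — all W, so L
n=16: →15(L), so W
n=17: →16(W) only, which is W, so L
n=18: →9(L), so W
n=19: →18(W) only, which is W, so L
n=20: →15(L), so W
n=21: →7(L), so W
n=22: →11(L), so W
n=23: →22(W) only, which is W, so L
n=24: →23(L), so W
n=25: →20(W), 24(W) — all W, so L
n=26: →13(L), so W
n=27: →9(L), so W
n=28: →14(W), 21(W), 24(W), 26(W), 27(W) — all W, so L
n=29: →28(L), so W
n=30: →15(L), so W
n=31: →30(W) only, which is W, so L
n=32: →28(L), so W
n=33: →11(L), so W
n=34: →17(L), so W
n=35: →28(L), so W
n=36: →12(W), 18(W), 24(W), 27(W), 30(W), 32(W), 33(W), 34(W), 35(W) — all W, so L
n=37: →36(L), so W
n=38: →19(L), so W
n=39: →13(L), so W
n=40: →36(L), so W
L entries with 1 ≤ n ≤ 40 (n=0 is outside the asked range and is not counted): n = 1, 4, 7, 9, 11, 13, 15, 17, 19, 23, 25, 28, 31, 36; that makes 14.

14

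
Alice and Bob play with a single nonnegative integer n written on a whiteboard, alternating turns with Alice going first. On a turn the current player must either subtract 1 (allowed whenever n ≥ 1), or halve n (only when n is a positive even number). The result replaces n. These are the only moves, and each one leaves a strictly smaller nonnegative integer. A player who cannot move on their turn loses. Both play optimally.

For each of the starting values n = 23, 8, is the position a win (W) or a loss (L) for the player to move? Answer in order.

23: L, 8: W

Classify positions by backward induction: terminal positions (no move available) are L. From any other position, the mover wins iff some move reaches an L.
n=0: no move → L
n=1: W (go to 0, an L position)
n=2: L (sole option 1(W) is W)
n=3: W (go to 2, an L position)
n=4: W (go to 2, an L position)
n=5: L (sole option 4(W) is W)
n=6: W (go to 5, an L position)
n=7: L (sole option 6(W) is W)
n=8: W (go to 7, an L position)
n=9: L (sole option 8(W) is W)
n=10: W (go to 5, an L position)
n=11: L (sole option 10(W) is W)
n=12: W (go to 11, an L position)
n=13: L (sole option 12(W) is W)
n=14: W (go to 7, an L position)
n=15: L (sole option 14(W) is W)
n=16: W (go to 15, an L position)
n=17: L (sole option 16(W) is W)
n=18: W (go to 9, an L position)
n=19: L (sole option 18(W) is W)
n=20: W (go to 19, an L position)
n=21: L (sole option 20(W) is W)
n=22: W (go to 11, an L position)
n=23: L (sole option 22(W) is W)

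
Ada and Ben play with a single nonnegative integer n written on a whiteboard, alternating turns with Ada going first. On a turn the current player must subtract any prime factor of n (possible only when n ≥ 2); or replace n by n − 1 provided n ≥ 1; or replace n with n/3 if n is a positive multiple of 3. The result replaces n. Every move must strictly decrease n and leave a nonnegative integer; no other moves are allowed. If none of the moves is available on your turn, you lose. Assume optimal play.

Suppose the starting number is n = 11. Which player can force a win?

Ada wins.

Work bottom-up. With no move the player to move loses. Otherwise the position is W if at least one move leads to an L position for the opponent, and L if every move leads to a W.
n=0: no move → L
n=1: W (go to 0, an L position)
n=2: W (go to 0, an L position)
n=3: W (go to 0, an L position)
n=4: L (options 2(W), 3(W) are all W)
n=5: W (go to 0, an L position)
n=6: W (go to 4, an L position)
n=7: W (go to 0, an L position)
n=8: L (options 6(W), 7(W) are all W)
n=9: W (go to 8, an L position)
n=10: W (go to 8, an L position)
n=11: W (go to 0, an L position)
From 11 Ada can move to 0, reaching an L position.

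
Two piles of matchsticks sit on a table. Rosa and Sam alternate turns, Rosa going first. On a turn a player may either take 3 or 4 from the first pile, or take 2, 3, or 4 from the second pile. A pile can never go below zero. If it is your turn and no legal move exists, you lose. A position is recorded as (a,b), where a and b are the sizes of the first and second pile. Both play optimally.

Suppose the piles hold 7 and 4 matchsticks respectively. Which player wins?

Work bottom-up. With no move the player to move loses. Otherwise the position is W if at least one move leads to an L position for the opponent, and L if every move leads to a W.
No move ever increases a pile, so every position that can arise here has a ≤ 7 and b ≤ 4; it is enough to label the cells with 0 ≤ a ≤ 7 and 0 ≤ b ≤ 4.
Every move lowers a or b (never raises either), so fill the grid row by row in increasing a, and left to right within a row: each cell's successors are then already labelled.
      b=0  b=1  b=2  b=3  b=4
a=0:    L    L    W    W    W
a=1:    L    L    W    W    W
a=2:    L    L    W    W    W
a=3:    W    W    L    L    W
a=4:    W    W    L    L    W
a=5:    W    W    L    L    W
a=6:    W    W    W    W    L
a=7:    L    L    W    W    W
Cells with no legal move (terminal, hence L): (0,0), (0,1), (1,0), (1,1), (2,0), (2,1).
The remaining L cells, each justified by listing all of its moves:
(3,2): L (options (0,2)(W), (3,0)(W) are all W)
(3,3): L (options (0,3)(W), (3,1)(W), (3,0)(W) are all W)
(4,2): L (options (1,2)(W), (0,2)(W), (4,0)(W) are all W)
(4,3): L (options (1,3)(W), (0,3)(W), (4,1)(W), (4,0)(W) are all W)
(5,2): L (options (2,2)(W), (1,2)(W), (5,0)(W) are all W)
(5,3): L (options (2,3)(W), (1,3)(W), (5,1)(W), (5,0)(W) are all W)
(6,4): L (options (3,4)(W), (2,4)(W), (6,2)(W), (6,1)(W), (6,0)(W) are all W)
(7,0): L (options (4,0)(W), (3,0)(W) are all W)
(7,1): L (options (4,1)(W), (3,1)(W) are all W)
Every other cell has at least one move into one of the L cells above, so it is W.
The starting position (7,4) is W: Rosa should move to (7,1), handing over an L position.

Rosa wins.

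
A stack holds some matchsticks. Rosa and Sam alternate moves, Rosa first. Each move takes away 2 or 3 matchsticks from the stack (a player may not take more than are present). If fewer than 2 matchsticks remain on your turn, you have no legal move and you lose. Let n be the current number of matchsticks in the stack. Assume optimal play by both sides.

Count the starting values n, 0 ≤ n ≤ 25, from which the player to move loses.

11

Compute win/loss labels from the base case upward. A position with no move is L. Any other position is W if it can reach an L in one move, else L.
n=0: no move → L
n=1: no move → L
n=2: reaches L-position 0 → W
n=3: reaches L-position 1 → W
n=4: reaches L-position 1 → W
n=5: only reaches 3(W), 2(W), all W → L
n=6: only reaches 4(W), 3(W), all W → L
n=7: reaches L-position 5 → W
n=8: reaches L-position 6 → W
n=9: reaches L-position 6 → W
n=10: only reaches 8(W), 7(W), all W → L
n=11: only reaches 9(W), 8(W), all W → L
n=12: reaches L-position 10 → W
n=13: reaches L-position 11 → W
n=14: reaches L-position 11 → W
n=15: only reaches 13(W), 12(W), all W → L
n=16: only reaches 14(W), 13(W), all W → L
n=17: reaches L-position 15 → W
n=18: reaches L-position 16 → W
n=19: reaches L-position 16 → W
n=20: only reaches 18(W), 17(W), all W → L
n=21: only reaches 19(W), 18(W), all W → L
n=22: reaches L-position 20 → W
n=23: reaches L-position 21 → W
n=24: reaches L-position 21 → W
n=25: only reaches 23(W), 22(W), all W → L
L entries with 0 ≤ n ≤ 25: n = 0, 1, 5, 6, 10, 11, 15, 16, 20, 21, 25; that makes 11.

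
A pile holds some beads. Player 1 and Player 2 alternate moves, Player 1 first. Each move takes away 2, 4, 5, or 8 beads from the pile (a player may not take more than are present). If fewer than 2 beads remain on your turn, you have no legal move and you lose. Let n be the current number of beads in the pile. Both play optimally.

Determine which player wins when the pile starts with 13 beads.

Compute win/loss labels from the base case upward. A position with no move is L. Any other position is W if it can reach an L in one move, else L.
n=0: no move → L
n=1: no move → L
n=2: reaches L-position 0 → W
n=3: reaches L-position 1 → W
n=4: reaches L-position 0 → W
n=5: reaches L-position 1 → W
n=6: reaches L-position 1 → W
n=7: only reaches 5(W), 3(W), 2(W), all W → L
n=8: reaches L-position 0 → W
n=9: reaches L-position 7 → W
n=10: only reaches 8(W), 6(W), 5(W), 2(W), all W → L
n=11: reaches L-position 7 → W
n=12: reaches L-position 10 → W
n=13: only reaches 11(W), 9(W), 8(W), 5(W), all W → L
Every move from 13 reaches a W position, so the mover loses.

Player 2 wins.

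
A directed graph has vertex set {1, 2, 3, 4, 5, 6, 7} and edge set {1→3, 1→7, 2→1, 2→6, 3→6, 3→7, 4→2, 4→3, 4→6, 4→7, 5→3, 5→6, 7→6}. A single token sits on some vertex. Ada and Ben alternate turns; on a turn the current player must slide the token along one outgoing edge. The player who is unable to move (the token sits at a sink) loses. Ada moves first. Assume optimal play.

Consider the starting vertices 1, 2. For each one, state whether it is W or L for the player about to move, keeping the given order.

Label each position W (a win for the player to move) or L (a loss). A position with no legal move is L; any other position is W exactly when some move reaches an L, and L when every move reaches a W.
Every edge goes from a vertex to one that appears earlier in the order 6, 7, 3, 5, 1, 2, 4, so processing vertices in that order labels each vertex after all of its successors.
6: no outgoing edge → L
7: can move to 6, which is L ⇒ W
3: can move to 6, which is L ⇒ W
5: can move to 6, which is L ⇒ W
1: moves to 3(W), 7(W); every one is W ⇒ L
2: can move to 1, which is L ⇒ W
4: can move to 6, which is L ⇒ W

1: L, 2: W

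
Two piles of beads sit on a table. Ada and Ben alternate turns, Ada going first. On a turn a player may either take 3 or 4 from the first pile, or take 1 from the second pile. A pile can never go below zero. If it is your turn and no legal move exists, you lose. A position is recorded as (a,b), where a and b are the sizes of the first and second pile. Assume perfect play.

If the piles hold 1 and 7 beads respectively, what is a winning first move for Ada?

Move to (1,6).

Classify positions by backward induction: terminal positions (no move available) are L. From any other position, the mover wins iff some move reaches an L.
No move ever increases a pile, so every position that can arise here has a ≤ 1 and b ≤ 7; it is enough to label the cells with 0 ≤ a ≤ 1 and 0 ≤ b ≤ 7.
Every move lowers a or b (never raises either), so fill the grid row by row in increasing a, and left to right within a row: each cell's successors are then already labelled.
      b=0  b=1  b=2  b=3  b=4  b=5  b=6  b=7
a=0:    L    W    L    W    L    W    L    W
a=1:    L    W    L    W    L    W    L    W
Cells with no legal move (terminal, hence L): (0,0), (1,0).
The remaining L cells, each justified by listing all of its moves:
(0,2): the only move is to (0,1)(W), a W ⇒ L
(0,4): the only move is to (0,3)(W), a W ⇒ L
(0,6): the only move is to (0,5)(W), a W ⇒ L
(1,2): the only move is to (1,1)(W), a W ⇒ L
(1,4): the only move is to (1,3)(W), a W ⇒ L
(1,6): the only move is to (1,5)(W), a W ⇒ L
Every other cell has at least one move into one of the L cells above, so it is W.
From (1,7), the L positions reachable in one move are: (1,6).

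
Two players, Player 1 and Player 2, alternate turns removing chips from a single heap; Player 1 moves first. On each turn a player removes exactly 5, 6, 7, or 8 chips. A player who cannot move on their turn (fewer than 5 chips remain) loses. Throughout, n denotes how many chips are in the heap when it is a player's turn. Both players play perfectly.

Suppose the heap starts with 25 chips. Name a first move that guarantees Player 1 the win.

Remove 8, leaving 17.

Use the standard recursion: the mover loses at a terminal position; elsewhere, the mover wins exactly when some move hands the opponent an L position.
n=0: no move → L
n=1: no move → L
n=2: no move → L
n=3: no move → L
n=4: no move → L
n=5: W (go to 0, an L position)
n=6: W (go to 1, an L position)
n=7: W (go to 2, an L position)
n=8: W (go to 3, an L position)
n=9: W (go to 4, an L position)
n=10: W (go to 4, an L position)
n=11: W (go to 4, an L position)
n=12: W (go to 4, an L position)
n=13: L (options 8(W), 7(W), 6(W), 5(W) are all W)
n=14: L (options 9(W), 8(W), 7(W), 6(W) are all W)
n=15: L (options 10(W), 9(W), 8(W), 7(W) are all W)
n=16: L (options 11(W), 10(W), 9(W), 8(W) are all W)
n=17: L (options 12(W), 11(W), 10(W), 9(W) are all W)
n=18: W (go to 13, an L position)
n=19: W (go to 14, an L position)
n=20: W (go to 15, an L position)
n=21: W (go to 16, an L position)
n=22: W (go to 17, an L position)
n=23: W (go to 17, an L position)
n=24: W (go to 17, an L position)
n=25: W (go to 17, an L position)
From 25, the L positions reachable in one move are: 17.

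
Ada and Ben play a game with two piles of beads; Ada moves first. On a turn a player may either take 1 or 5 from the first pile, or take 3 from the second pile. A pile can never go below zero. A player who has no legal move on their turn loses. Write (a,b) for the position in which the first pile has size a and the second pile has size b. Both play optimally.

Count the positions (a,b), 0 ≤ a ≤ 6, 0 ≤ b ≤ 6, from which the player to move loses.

25

Build the W/L table. Terminal = L. A non-terminal position is W if it has a move to some L; otherwise it is L.
Every move lowers a or b (never raises either), so fill the grid row by row in increasing a, and left to right within a row: each cell's successors are then already labelled.
      b=0  b=1  b=2  b=3  b=4  b=5  b=6
a=0:    L    L    L    W    W    W    L
a=1:    W    W    W    L    L    L    W
a=2:    L    L    L    W    W    W    L
a=3:    W    W    W    L    L    L    W
a=4:    L    L    L    W    W    W    L
a=5:    W    W    W    L    L    L    W
a=6:    L    L    L    W    W    W    L
Cells with no legal move (terminal, hence L): (0,0), (0,1), (0,2).
The remaining L cells, each justified by listing all of its moves:
(0,6): →(0,3)(W) only, which is W, so L
(1,3): →(0,3)(W), (1,0)(W) — all W, so L
(1,4): →(0,4)(W), (1,1)(W) — all W, so L
(1,5): →(0,5)(W), (1,2)(W) — all W, so L
(2,0): →(1,0)(W) only, which is W, so L
(2,1): →(1,1)(W) only, which is W, so L
(2,2): →(1,2)(W) only, which is W, so L
(2,6): →(1,6)(W), (2,3)(W) — all W, so L
(3,3): →(2,3)(W), (3,0)(W) — all W, so L
(3,4): →(2,4)(W), (3,1)(W) — all W, so L
(3,5): →(2,5)(W), (3,2)(W) — all W, so L
(4,0): →(3,0)(W) only, which is W, so L
(4,1): →(3,1)(W) only, which is W, so L
(4,2): →(3,2)(W) only, which is W, so L
(4,6): →(3,6)(W), (4,3)(W) — all W, so L
(5,3): →(4,3)(W), (0,3)(W), (5,0)(W) — all W, so L
(5,4): →(4,4)(W), (0,4)(W), (5,1)(W) — all W, so L
(5,5): →(4,5)(W), (0,5)(W), (5,2)(W) — all W, so L
(6,0): →(5,0)(W), (1,0)(W) — all W, so L
(6,1): →(5,1)(W), (1,1)(W) — all W, so L
(6,2): →(5,2)(W), (1,2)(W) — all W, so L
(6,6): →(5,6)(W), (1,6)(W), (6,3)(W) — all W, so L
Every other cell has at least one move into one of the L cells above, so it is W.
L cells per row: a=0: 4, a=1: 3, a=2: 4, a=3: 3, a=4: 4, a=5: 3, a=6: 4; total 25.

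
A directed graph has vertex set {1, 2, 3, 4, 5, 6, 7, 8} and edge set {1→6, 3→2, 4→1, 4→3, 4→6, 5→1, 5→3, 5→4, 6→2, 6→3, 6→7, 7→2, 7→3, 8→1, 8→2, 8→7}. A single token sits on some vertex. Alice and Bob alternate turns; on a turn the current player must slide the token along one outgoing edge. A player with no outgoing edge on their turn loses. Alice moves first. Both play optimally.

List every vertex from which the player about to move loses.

1, 2

Build the W/L table. Terminal = L. A non-terminal position is W if it has a move to some L; otherwise it is L.
Every edge goes from a vertex to one that appears earlier in the order 2, 3, 7, 6, 1, 4, 5, 8, so processing vertices in that order labels each vertex after all of its successors.
2: no outgoing edge → L
3: →2(L), so W
7: →2(L), so W
6: →2(L), so W
1: →6(W) only, which is W, so L
4: →1(L), so W
5: →1(L), so W
8: →1(L), so W
The losing starting vertices are exactly the entries labelled L in this table (2 of them).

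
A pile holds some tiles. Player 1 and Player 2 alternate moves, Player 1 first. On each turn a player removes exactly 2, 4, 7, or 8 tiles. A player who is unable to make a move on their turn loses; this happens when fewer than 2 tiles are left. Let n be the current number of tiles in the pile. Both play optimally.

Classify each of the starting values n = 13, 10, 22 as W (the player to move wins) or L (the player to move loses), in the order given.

13: W, 10: W, 22: L

Classify positions by backward induction: terminal positions (no move available) are L. From any other position, the mover wins iff some move reaches an L.
n=0: no move → L
n=1: no move → L
n=2: →0(L), so W
n=3: →1(L), so W
n=4: →0(L), so W
n=5: →1(L), so W
n=6: →4(W), 2(W) — all W, so L
n=7: →0(L), so W
n=8: →6(L), so W
n=9: →1(L), so W
n=10: →6(L), so W
n=11: →9(W), 7(W), 4(W), 3(W) — all W, so L
n=12: →10(W), 8(W), 5(W), 4(W) — all W, so L
n=13: →11(L), so W
n=14: →12(L), so W
n=15: →11(L), so W
n=16: →12(L), so W
n=17: →15(W), 13(W), 10(W), 9(W) — all W, so L
n=18: →11(L), so W
n=19: →17(L), so W
n=20: →12(L), so W
n=21: →17(L), so W
n=22: →20(W), 18(W), 15(W), 14(W) — all W, so L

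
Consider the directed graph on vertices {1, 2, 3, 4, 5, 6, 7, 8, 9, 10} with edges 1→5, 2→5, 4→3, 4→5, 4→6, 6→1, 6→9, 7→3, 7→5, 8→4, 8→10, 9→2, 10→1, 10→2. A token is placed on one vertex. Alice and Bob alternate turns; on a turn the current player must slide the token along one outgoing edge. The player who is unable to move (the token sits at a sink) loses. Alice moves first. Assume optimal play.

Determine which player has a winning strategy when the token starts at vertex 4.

Compute win/loss labels from the base case upward. A position with no move is L. Any other position is W if it can reach an L in one move, else L.
Every edge goes from a vertex to one that appears earlier in the order 5, 3, 1, 2, 9, 7, 6, 10, 4, 8, so processing vertices in that order labels each vertex after all of its successors.
5: no outgoing edge → L
3: no outgoing edge → L
1: W (go to 5, an L position)
2: W (go to 5, an L position)
9: L (sole option 2(W) is W)
7: W (go to 3, an L position)
6: W (go to 9, an L position)
10: L (options 2(W), 1(W) are all W)
4: W (go to 3, an L position)
8: W (go to 10, an L position)
From 4 Alice can move to 3, reaching an L position.

Alice wins.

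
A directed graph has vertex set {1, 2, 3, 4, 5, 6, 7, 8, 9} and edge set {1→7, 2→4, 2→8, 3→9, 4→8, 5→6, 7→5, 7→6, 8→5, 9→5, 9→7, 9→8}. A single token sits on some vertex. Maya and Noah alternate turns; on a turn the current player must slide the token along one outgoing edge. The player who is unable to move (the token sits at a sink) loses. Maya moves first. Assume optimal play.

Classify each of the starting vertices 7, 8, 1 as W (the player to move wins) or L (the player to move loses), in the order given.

7: W, 8: L, 1: L

Label each position W (a win for the player to move) or L (a loss). A position with no legal move is L; any other position is W exactly when some move reaches an L, and L when every move reaches a W.
Every edge goes from a vertex to one that appears earlier in the order 6, 5, 8, 4, 7, 1, 9, 3, 2, so processing vertices in that order labels each vertex after all of its successors.
6: no outgoing edge → L
5: W (go to 6, an L position)
8: L (sole option 5(W) is W)
4: W (go to 8, an L position)
7: W (go to 6, an L position)
1: L (sole option 7(W) is W)
9: W (go to 8, an L position)
3: L (sole option 9(W) is W)
2: W (go to 8, an L position)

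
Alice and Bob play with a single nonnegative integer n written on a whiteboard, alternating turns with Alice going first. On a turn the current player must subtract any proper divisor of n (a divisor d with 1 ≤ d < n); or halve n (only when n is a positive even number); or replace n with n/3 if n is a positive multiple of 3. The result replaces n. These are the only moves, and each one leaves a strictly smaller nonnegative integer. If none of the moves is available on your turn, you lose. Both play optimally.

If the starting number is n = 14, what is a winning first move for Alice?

Label each position W (a win for the player to move) or L (a loss). A position with no legal move is L; any other position is W exactly when some move reaches an L, and L when every move reaches a W.
n=0: no move → L
n=1: no move → L
n=2: →1(L), so W
n=3: →1(L), so W
n=4: →2(W), 3(W) — all W, so L
n=5: →4(L), so W
n=6: →4(L), so W
n=7: →6(W) only, which is W, so L
n=8: →4(L), so W
n=9: →3(W), 6(W), 8(W) — all W, so L
n=10: →9(L), so W
n=11: →10(W) only, which is W, so L
n=12: →4(L), so W
n=13: →12(W) only, which is W, so L
n=14: →7(L), so W
From 14, the L positions reachable in one move are: 7, 13. Any move reaching one of these is winning.

Move to 7.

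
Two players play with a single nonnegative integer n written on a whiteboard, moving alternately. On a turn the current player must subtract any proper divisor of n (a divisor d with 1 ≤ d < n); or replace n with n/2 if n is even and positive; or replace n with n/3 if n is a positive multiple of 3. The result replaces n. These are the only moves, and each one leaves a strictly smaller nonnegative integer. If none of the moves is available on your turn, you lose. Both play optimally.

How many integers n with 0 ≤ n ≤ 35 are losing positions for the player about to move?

Compute win/loss labels from the base case upward. A position with no move is L. Any other position is W if it can reach an L in one move, else L.
n=0: no move → L
n=1: no move → L
n=2: can move to 1, which is L ⇒ W
n=3: can move to 1, which is L ⇒ W
n=4: moves to 2(W), 3(W); every one is W ⇒ L
n=5: can move to 4, which is L ⇒ W
n=6: can move to 4, which is L ⇒ W
n=7: the only move is to 6(W), a W ⇒ L
n=8: can move to 4, which is L ⇒ W
n=9: moves to 3(W), 6(W), 8(W); every one is W ⇒ L
n=10: can move to 9, which is L ⇒ W
n=11: the only move is to 10(W), a W ⇒ L
n=12: can move to 4, which is L ⇒ W
n=13: the only move is to 12(W), a W ⇒ L
n=14: can move to 7, which is L ⇒ W
n=15: moves to 5(W), 10(W), 12(W), 14(W); every one is W ⇒ L
n=16: can move to 15, which is L ⇒ W
n=17: the only move is to 16(W), a W ⇒ L
n=18: can move to 9, which is L ⇒ W
n=19: the only move is to 18(W), a W ⇒ L
n=20: can move to 15, which is L ⇒ W
n=21: can move to 7, which is L ⇒ W
n=22: can move to 11, which is L ⇒ W
n=23: the only move is to 22(W), a W ⇒ L
n=24: can move to 23, which is L ⇒ W
n=25: moves to 20(W), 24(W); every one is W ⇒ L
n=26: can move to 13, which is L ⇒ W
n=27: can move to 9, which is L ⇒ W
n=28: moves to 14(W), 21(W), 24(W), 26(W), 27(W); every one is W ⇒ L
n=29: can move to 28, which is L ⇒ W
n=30: can move to 15, which is L ⇒ W
n=31: the only move is to 30(W), a W ⇒ L
n=32: can move to 28, which is L ⇒ W
n=33: can move to 11, which is L ⇒ W
n=34: can move to 17, which is L ⇒ W
n=35: can move to 28, which is L ⇒ W
L entries with 0 ≤ n ≤ 35: n = 0, 1, 4, 7, 9, 11, 13, 15, 17, 19, 23, 25, 28, 31; that makes 14.

14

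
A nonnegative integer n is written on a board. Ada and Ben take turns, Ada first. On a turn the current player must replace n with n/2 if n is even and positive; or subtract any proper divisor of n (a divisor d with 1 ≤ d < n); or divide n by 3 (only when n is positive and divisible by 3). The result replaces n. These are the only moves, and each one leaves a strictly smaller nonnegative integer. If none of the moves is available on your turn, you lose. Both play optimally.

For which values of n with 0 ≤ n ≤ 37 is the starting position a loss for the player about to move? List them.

0, 1, 4, 7, 9, 11, 13, 15, 17, 19, 23, 25, 28, 31, 36

Work bottom-up. With no move the player to move loses. Otherwise the position is W if at least one move leads to an L position for the opponent, and L if every move leads to a W.
n=0: no move → L
n=1: no move → L
n=2: reaches L-position 1 → W
n=3: reaches L-position 1 → W
n=4: only reaches 2(W), 3(W), all W → L
n=5: reaches L-position 4 → W
n=6: reaches L-position 4 → W
n=7: only reaches 6(W), which is W → L
n=8: reaches L-position 4 → W
n=9: only reaches 3(W), 6(W), 8(W), all W → L
n=10: reaches L-position 9 → W
n=11: only reaches 10(W), which is W → L
n=12: reaches L-position 4 → W
n=13: only reaches 12(W), which is W → L
n=14: reaches L-position 7 → W
n=15: only reaches 5(W), 10(W), 12(W), 14(W), all W → L
n=16: reaches L-position 15 → W
n=17: only reaches 16(W), which is W → L
n=18: reaches L-position 9 → W
n=19: only reaches 18(W), which is W → L
n=20: reaches L-position 15 → W
n=21: reaches L-position 7 → W
n=22: reaches L-position 11 → W
n=23: only reaches 22(W), which is W → L
n=24: reaches L-position 23 → W
n=25: only reaches 20(W), 24(W), all W → L
n=26: reaches L-position 13 → W
n=27: reaches L-position 9 → W
n=28: only reaches 14(W), 21(W), 24(W), 26(W), 27(W), all W → L
n=29: reaches L-position 28 → W
n=30: reaches L-position 15 → W
n=31: only reaches 30(W), which is W → L
n=32: reaches L-position 28 → W
n=33: reaches L-position 11 → W
n=34: reaches L-position 17 → W
n=35: reaches L-position 28 → W
n=36: only reaches 12(W), 18(W), 24(W), 27(W), 30(W), 32(W), 33(W), 34(W), 35(W), all W → L
n=37: reaches L-position 36 → W
Reading off the rows marked L gives the requested list; there are 15 such values of n.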